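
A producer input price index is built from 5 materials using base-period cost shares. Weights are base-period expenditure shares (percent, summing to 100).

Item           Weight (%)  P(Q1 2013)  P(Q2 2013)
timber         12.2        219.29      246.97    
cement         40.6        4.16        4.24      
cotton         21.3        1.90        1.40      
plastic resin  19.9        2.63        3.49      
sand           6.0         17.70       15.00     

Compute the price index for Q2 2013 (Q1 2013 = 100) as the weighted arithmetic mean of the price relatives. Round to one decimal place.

timber: 12.2 × (246.97/219.29) = 12.2 × 1.126226 = 13.7400
cement: 40.6 × (4.24/4.16) = 40.6 × 1.019231 = 41.3808
cotton: 21.3 × (1.40/1.90) = 21.3 × 0.736842 = 15.6947
plastic resin: 19.9 × (3.49/2.63) = 19.9 × 1.326996 = 26.4072
sand: 6.0 × (15.00/17.70) = 6.0 × 0.847458 = 5.0847
Index = Σ wᵢ·(p₁ᵢ/p₀ᵢ) = 13.7400 + 41.3808 + 15.6947 + 26.4072 + 5.0847 = 102.3074

102.3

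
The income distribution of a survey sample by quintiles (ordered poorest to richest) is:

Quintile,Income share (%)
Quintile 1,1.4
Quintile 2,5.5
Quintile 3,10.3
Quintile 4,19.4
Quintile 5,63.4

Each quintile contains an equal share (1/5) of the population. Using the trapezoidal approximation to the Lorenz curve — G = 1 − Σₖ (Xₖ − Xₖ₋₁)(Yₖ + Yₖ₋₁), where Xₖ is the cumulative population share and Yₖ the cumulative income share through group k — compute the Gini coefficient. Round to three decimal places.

0.552

Cumulative income shares Yₖ: 0.0140, 0.0690, 0.1720, 0.3660, 1.0000
Σ (Xₖ−Xₖ₋₁)(Yₖ+Yₖ₋₁) = (1/5)(0.0140+0.0000) + (1/5)(0.0690+0.0140) + (1/5)(0.1720+0.0690) + (1/5)(0.3660+0.1720) + (1/5)(1.0000+0.3660)
  = 0.0028 + 0.0166 + 0.0482 + 0.1076 + 0.2732 = 0.4484
G = 1 − 0.4484 = 0.5516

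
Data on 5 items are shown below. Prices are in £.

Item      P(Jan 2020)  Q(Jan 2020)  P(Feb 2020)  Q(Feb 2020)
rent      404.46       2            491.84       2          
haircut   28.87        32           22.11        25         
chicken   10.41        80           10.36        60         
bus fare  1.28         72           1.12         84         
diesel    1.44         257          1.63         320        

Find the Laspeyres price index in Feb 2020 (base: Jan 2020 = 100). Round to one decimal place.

99.7

Laspeyres price index uses base-period quantities as weights.
ΣP(Feb 2020)·Q(Jan 2020) = 491.84×2 + 22.11×32 + 10.36×80 + 1.12×72 + 1.63×257 = 983.68 + 707.52 + 828.8 + 80.64 + 418.91 = 3019.55
ΣP(Jan 2020)·Q(Jan 2020) = 404.46×2 + 28.87×32 + 10.41×80 + 1.28×72 + 1.44×257 = 808.92 + 923.84 + 832.8 + 92.16 + 370.08 = 3027.8
Index = 3019.55 / 3027.8 × 100 = 99.7275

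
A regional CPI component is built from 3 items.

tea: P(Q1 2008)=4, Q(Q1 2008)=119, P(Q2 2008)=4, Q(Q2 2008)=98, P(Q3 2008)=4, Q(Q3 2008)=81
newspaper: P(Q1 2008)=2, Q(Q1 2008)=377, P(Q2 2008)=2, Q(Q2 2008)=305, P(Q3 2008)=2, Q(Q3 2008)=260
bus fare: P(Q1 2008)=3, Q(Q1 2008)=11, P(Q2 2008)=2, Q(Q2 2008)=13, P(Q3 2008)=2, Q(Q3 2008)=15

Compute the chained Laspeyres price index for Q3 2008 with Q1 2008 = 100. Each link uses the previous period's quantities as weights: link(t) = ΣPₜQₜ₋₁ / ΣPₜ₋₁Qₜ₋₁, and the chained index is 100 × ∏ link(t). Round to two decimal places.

Link Q1 2008→Q2 2008:
ΣP(Q2 2008)Q(Q1 2008) = 4×119 + 2×377 + 2×11 = 476 + 754 + 22 = 1252
ΣP(Q1 2008)Q(Q1 2008) = 4×119 + 2×377 + 3×11 = 476 + 754 + 33 = 1263
link = 1252/1263 = 0.991291
Link Q2 2008→Q3 2008:
ΣP(Q3 2008)Q(Q2 2008) = 4×98 + 2×305 + 2×13 = 392 + 610 + 26 = 1028
ΣP(Q2 2008)Q(Q2 2008) = 4×98 + 2×305 + 2×13 = 392 + 610 + 26 = 1028
link = 1028/1028 = 1.000000
Chained index = 100 × 0.991291 × 1.000000 = 99.1291

99.13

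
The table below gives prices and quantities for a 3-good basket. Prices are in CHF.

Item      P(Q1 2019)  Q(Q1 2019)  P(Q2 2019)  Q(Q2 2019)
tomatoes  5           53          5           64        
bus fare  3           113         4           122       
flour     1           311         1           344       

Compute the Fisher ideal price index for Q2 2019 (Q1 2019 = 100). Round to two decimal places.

Laspeyres component (base-period weights):
ΣP(Q2 2019)Q(Q1 2019) = 5×53 + 4×113 + 1×311 = 265 + 452 + 311 = 1028
ΣP(Q1 2019)Q(Q1 2019) = 5×53 + 3×113 + 1×311 = 265 + 339 + 311 = 915
L = 1028 / 915 × 100 = 112.3497
Paasche component (current-period weights):
ΣP(Q2 2019)Q(Q2 2019) = 5×64 + 4×122 + 1×344 = 320 + 488 + 344 = 1152
ΣP(Q1 2019)Q(Q2 2019) = 5×64 + 3×122 + 1×344 = 320 + 366 + 344 = 1030
P = 1152 / 1030 × 100 = 111.8447
Fisher = √(L × P) = √(112.3497 × 111.8447) = 112.0969

112.10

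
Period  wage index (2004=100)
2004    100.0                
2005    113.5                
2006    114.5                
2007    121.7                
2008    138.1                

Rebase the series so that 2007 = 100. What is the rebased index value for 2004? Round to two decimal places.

82.17

Rebased(2004) = 100.0 / 121.7 × 100 = 82.1693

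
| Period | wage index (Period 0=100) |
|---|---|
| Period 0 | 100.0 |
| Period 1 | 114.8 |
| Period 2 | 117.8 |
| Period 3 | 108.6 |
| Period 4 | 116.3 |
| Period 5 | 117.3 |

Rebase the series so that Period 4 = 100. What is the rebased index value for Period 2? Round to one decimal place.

101.3

Rebased(Period 2) = 117.8 / 116.3 × 100 = 101.2898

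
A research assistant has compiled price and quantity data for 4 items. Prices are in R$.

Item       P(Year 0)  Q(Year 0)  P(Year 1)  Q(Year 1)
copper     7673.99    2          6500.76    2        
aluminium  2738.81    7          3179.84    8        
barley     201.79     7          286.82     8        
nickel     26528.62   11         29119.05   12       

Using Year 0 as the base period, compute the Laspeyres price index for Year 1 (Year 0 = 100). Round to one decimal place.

Laspeyres price index uses base-period quantities as weights.
ΣP(Year 1)·Q(Year 0) = 6500.76×2 + 3179.84×7 + 286.82×7 + 29119.05×11 = 13001.52 + 22258.88 + 2007.74 + 320309.55 = 357577.69
ΣP(Year 0)·Q(Year 0) = 7673.99×2 + 2738.81×7 + 201.79×7 + 26528.62×11 = 15347.98 + 19171.67 + 1412.53 + 291814.82 = 327747
Index = 357577.69 / 327747 × 100 = 109.1017

109.1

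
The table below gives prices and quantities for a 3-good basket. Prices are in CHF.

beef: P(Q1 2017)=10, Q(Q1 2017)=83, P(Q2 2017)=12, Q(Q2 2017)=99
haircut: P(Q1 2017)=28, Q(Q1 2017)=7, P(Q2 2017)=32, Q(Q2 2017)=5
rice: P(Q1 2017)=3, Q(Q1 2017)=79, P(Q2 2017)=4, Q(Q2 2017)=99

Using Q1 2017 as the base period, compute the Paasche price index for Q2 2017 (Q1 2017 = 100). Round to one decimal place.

122.2

Paasche price index uses current-period quantities as weights.
ΣP(Q2 2017)·Q(Q2 2017) = 12×99 + 32×5 + 4×99 = 1188 + 160 + 396 = 1744
ΣP(Q1 2017)·Q(Q2 2017) = 10×99 + 28×5 + 3×99 = 990 + 140 + 297 = 1427
Index = 1744 / 1427 × 100 = 122.2144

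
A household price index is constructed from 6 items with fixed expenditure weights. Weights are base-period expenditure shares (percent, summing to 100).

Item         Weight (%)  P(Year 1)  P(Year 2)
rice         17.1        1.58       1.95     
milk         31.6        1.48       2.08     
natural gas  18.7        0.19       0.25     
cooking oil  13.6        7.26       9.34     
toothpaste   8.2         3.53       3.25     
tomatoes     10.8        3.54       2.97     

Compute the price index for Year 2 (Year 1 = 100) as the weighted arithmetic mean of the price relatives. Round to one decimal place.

rice: 17.1 × (1.95/1.58) = 17.1 × 1.234177 = 21.1044
milk: 31.6 × (2.08/1.48) = 31.6 × 1.405405 = 44.4108
natural gas: 18.7 × (0.25/0.19) = 18.7 × 1.315789 = 24.6053
cooking oil: 13.6 × (9.34/7.26) = 13.6 × 1.286501 = 17.4964
toothpaste: 8.2 × (3.25/3.53) = 8.2 × 0.920680 = 7.5496
tomatoes: 10.8 × (2.97/3.54) = 10.8 × 0.838983 = 9.0610
Index = Σ wᵢ·(p₁ᵢ/p₀ᵢ) = 21.1044 + 44.4108 + 24.6053 + 17.4964 + 7.5496 + 9.0610 = 124.2275

124.2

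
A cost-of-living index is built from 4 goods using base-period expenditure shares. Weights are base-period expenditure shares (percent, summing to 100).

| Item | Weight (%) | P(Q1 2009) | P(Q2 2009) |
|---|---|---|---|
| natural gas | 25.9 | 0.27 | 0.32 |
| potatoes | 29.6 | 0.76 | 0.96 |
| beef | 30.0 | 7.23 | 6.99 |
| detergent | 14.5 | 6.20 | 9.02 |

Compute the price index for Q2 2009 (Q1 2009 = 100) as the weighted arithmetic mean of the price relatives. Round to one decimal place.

118.2

natural gas: 25.9 × (0.32/0.27) = 25.9 × 1.185185 = 30.6963
potatoes: 29.6 × (0.96/0.76) = 29.6 × 1.263158 = 37.3895
beef: 30.0 × (6.99/7.23) = 30.0 × 0.966805 = 29.0041
detergent: 14.5 × (9.02/6.20) = 14.5 × 1.454839 = 21.0952
Index = Σ wᵢ·(p₁ᵢ/p₀ᵢ) = 30.6963 + 37.3895 + 29.0041 + 21.0952 = 118.1851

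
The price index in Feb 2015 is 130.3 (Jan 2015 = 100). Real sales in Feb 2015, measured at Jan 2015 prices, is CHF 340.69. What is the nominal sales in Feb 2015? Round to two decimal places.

443.92

Nominal = Real × (Index/100) = 340.69 × (130.3/100)
        = 340.69 × 1.303 = 443.9191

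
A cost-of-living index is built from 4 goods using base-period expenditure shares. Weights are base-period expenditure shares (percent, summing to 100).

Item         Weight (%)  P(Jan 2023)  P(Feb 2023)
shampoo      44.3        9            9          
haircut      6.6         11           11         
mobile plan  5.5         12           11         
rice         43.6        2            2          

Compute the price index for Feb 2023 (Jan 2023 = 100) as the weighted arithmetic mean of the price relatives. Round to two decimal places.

99.54

shampoo: 44.3 × (9/9) = 44.3 × 1.000000 = 44.3000
haircut: 6.6 × (11/11) = 6.6 × 1.000000 = 6.6000
mobile plan: 5.5 × (11/12) = 5.5 × 0.916667 = 5.0417
rice: 43.6 × (2/2) = 43.6 × 1.000000 = 43.6000
Index = Σ wᵢ·(p₁ᵢ/p₀ᵢ) = 44.3000 + 6.6000 + 5.0417 + 43.6000 = 99.5417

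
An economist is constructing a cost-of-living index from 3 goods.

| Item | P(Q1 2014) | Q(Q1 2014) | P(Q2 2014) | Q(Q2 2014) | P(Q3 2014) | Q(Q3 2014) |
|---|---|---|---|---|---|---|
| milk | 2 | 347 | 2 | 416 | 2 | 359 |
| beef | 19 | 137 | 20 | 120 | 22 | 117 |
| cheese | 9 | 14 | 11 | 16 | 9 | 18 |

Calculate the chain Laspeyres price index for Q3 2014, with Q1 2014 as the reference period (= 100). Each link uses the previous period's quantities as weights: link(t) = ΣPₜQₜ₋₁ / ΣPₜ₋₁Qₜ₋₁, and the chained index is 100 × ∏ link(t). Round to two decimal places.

111.22

Link Q1 2014→Q2 2014:
ΣP(Q2 2014)Q(Q1 2014) = 2×347 + 20×137 + 11×14 = 694 + 2740 + 154 = 3588
ΣP(Q1 2014)Q(Q1 2014) = 2×347 + 19×137 + 9×14 = 694 + 2603 + 126 = 3423
link = 3588/3423 = 1.048203
Link Q2 2014→Q3 2014:
ΣP(Q3 2014)Q(Q2 2014) = 2×416 + 22×120 + 9×16 = 832 + 2640 + 144 = 3616
ΣP(Q2 2014)Q(Q2 2014) = 2×416 + 20×120 + 11×16 = 832 + 2400 + 176 = 3408
link = 3616/3408 = 1.061033
Chained index = 100 × 1.048203 × 1.061033 = 111.2178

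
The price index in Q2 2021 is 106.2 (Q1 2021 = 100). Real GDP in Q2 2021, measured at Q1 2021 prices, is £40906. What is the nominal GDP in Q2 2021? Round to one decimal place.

43442.2

Nominal = Real × (Index/100) = 40906 × (106.2/100)
        = 40906 × 1.062 = 43442.1720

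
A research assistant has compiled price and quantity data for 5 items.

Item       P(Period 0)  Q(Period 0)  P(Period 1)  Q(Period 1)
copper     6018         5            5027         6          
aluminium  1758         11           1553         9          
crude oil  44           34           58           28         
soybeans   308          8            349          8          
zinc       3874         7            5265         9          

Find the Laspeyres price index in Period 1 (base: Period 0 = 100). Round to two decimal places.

Laspeyres price index uses base-period quantities as weights.
ΣP(Period 1)·Q(Period 0) = 5027×5 + 1553×11 + 58×34 + 349×8 + 5265×7 = 25135 + 17083 + 1972 + 2792 + 36855 = 83837
ΣP(Period 0)·Q(Period 0) = 6018×5 + 1758×11 + 44×34 + 308×8 + 3874×7 = 30090 + 19338 + 1496 + 2464 + 27118 = 80506
Index = 83837 / 80506 × 100 = 104.1376

104.14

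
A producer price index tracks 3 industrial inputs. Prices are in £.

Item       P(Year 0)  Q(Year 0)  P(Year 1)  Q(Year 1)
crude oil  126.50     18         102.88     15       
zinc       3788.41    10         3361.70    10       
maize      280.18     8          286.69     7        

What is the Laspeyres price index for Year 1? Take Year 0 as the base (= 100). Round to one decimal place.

Laspeyres price index uses base-period quantities as weights.
ΣP(Year 1)·Q(Year 0) = 102.88×18 + 3361.70×10 + 286.69×8 = 1851.84 + 33617 + 2293.52 = 37762.36
ΣP(Year 0)·Q(Year 0) = 126.50×18 + 3788.41×10 + 280.18×8 = 2277 + 37884.1 + 2241.44 = 42402.54
Index = 37762.36 / 42402.54 × 100 = 89.0568

89.1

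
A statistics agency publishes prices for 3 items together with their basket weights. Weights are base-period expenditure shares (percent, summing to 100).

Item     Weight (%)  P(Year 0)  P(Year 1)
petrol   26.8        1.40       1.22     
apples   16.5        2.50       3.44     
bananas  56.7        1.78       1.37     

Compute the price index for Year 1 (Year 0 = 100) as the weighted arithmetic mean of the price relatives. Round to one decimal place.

petrol: 26.8 × (1.22/1.40) = 26.8 × 0.871429 = 23.3543
apples: 16.5 × (3.44/2.50) = 16.5 × 1.376000 = 22.7040
bananas: 56.7 × (1.37/1.78) = 56.7 × 0.769663 = 43.6399
Index = Σ wᵢ·(p₁ᵢ/p₀ᵢ) = 23.3543 + 22.7040 + 43.6399 = 89.6982

89.7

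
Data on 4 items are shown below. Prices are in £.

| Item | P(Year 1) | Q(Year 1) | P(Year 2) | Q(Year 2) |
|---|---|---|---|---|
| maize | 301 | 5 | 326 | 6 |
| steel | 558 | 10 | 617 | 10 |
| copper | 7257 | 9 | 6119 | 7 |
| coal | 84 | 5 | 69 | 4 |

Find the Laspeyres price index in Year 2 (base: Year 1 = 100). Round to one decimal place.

Laspeyres price index uses base-period quantities as weights.
ΣP(Year 2)·Q(Year 1) = 326×5 + 617×10 + 6119×9 + 69×5 = 1630 + 6170 + 55071 + 345 = 63216
ΣP(Year 1)·Q(Year 1) = 301×5 + 558×10 + 7257×9 + 84×5 = 1505 + 5580 + 65313 + 420 = 72818
Index = 63216 / 72818 × 100 = 86.8137

86.8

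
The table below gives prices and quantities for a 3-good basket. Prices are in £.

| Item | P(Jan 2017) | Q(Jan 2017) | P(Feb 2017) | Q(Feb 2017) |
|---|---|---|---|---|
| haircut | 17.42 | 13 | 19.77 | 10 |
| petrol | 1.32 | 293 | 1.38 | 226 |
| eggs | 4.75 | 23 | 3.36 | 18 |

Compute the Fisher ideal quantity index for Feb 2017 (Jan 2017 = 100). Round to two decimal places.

77.21

Laspeyres component (base-period weights):
ΣP(Jan 2017)Q(Feb 2017) = 17.42×10 + 1.32×226 + 4.75×18 = 174.2 + 298.32 + 85.5 = 558.02
ΣP(Jan 2017)Q(Jan 2017) = 17.42×13 + 1.32×293 + 4.75×23 = 226.46 + 386.76 + 109.25 = 722.47
L = 558.02 / 722.47 × 100 = 77.2378
Paasche component (current-period weights):
ΣP(Feb 2017)Q(Feb 2017) = 19.77×10 + 1.38×226 + 3.36×18 = 197.7 + 311.88 + 60.48 = 570.06
ΣP(Feb 2017)Q(Jan 2017) = 19.77×13 + 1.38×293 + 3.36×23 = 257.01 + 404.34 + 77.28 = 738.63
P = 570.06 / 738.63 × 100 = 77.1780
Fisher = √(L × P) = √(77.2378 × 77.1780) = 77.2079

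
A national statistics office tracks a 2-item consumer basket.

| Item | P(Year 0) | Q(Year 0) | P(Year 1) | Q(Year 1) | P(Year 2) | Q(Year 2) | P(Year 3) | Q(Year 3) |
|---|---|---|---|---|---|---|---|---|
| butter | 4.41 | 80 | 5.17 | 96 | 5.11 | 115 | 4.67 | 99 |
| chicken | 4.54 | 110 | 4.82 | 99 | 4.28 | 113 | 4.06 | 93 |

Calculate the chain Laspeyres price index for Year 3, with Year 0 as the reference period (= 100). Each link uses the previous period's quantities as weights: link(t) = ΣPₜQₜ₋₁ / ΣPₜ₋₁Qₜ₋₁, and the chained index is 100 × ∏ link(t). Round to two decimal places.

Link Year 0→Year 1:
ΣP(Year 1)Q(Year 0) = 5.17×80 + 4.82×110 = 413.6 + 530.2 = 943.8
ΣP(Year 0)Q(Year 0) = 4.41×80 + 4.54×110 = 352.8 + 499.4 = 852.2
link = 943.8/852.2 = 1.107487
Link Year 1→Year 2:
ΣP(Year 2)Q(Year 1) = 5.11×96 + 4.28×99 = 490.56 + 423.72 = 914.28
ΣP(Year 1)Q(Year 1) = 5.17×96 + 4.82×99 = 496.32 + 477.18 = 973.5
link = 914.28/973.5 = 0.939168
Link Year 2→Year 3:
ΣP(Year 3)Q(Year 2) = 4.67×115 + 4.06×113 = 537.05 + 458.78 = 995.83
ΣP(Year 2)Q(Year 2) = 5.11×115 + 4.28×113 = 587.65 + 483.64 = 1071.29
link = 995.83/1071.29 = 0.929562
Chained index = 100 × 1.107487 × 0.939168 × 0.929562 = 96.6852

96.69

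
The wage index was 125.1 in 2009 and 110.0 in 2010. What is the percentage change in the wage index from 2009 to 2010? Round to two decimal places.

Change = (110.0 − 125.1) / 125.1 × 100
       = -15.1 / 125.1 × 100 = -12.0703%

-12.07%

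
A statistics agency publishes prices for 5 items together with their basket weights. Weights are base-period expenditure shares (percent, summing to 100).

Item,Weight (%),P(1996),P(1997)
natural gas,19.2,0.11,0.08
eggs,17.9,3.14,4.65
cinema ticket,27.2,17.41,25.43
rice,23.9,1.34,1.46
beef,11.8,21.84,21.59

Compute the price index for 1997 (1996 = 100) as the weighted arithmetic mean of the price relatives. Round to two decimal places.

117.91

natural gas: 19.2 × (0.08/0.11) = 19.2 × 0.727273 = 13.9636
eggs: 17.9 × (4.65/3.14) = 17.9 × 1.480892 = 26.5080
cinema ticket: 27.2 × (25.43/17.41) = 27.2 × 1.460655 = 39.7298
rice: 23.9 × (1.46/1.34) = 23.9 × 1.089552 = 26.0403
beef: 11.8 × (21.59/21.84) = 11.8 × 0.988553 = 11.6649
Index = Σ wᵢ·(p₁ᵢ/p₀ᵢ) = 13.9636 + 26.5080 + 39.7298 + 26.0403 + 11.6649 = 117.9066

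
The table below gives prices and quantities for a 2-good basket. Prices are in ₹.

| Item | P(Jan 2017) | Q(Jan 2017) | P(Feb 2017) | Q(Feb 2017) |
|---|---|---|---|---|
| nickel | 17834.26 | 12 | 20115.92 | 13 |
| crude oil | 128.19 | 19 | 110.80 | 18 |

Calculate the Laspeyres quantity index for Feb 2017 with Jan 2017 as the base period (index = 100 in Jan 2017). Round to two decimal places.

Laspeyres quantity index uses base-period prices as weights.
ΣP(Jan 2017)·Q(Feb 2017) = 17834.26×13 + 128.19×18 = 231845.38 + 2307.42 = 234152.8
ΣP(Jan 2017)·Q(Jan 2017) = 17834.26×12 + 128.19×19 = 214011.12 + 2435.61 = 216446.73
Index = 234152.8 / 216446.73 × 100 = 108.1803

108.18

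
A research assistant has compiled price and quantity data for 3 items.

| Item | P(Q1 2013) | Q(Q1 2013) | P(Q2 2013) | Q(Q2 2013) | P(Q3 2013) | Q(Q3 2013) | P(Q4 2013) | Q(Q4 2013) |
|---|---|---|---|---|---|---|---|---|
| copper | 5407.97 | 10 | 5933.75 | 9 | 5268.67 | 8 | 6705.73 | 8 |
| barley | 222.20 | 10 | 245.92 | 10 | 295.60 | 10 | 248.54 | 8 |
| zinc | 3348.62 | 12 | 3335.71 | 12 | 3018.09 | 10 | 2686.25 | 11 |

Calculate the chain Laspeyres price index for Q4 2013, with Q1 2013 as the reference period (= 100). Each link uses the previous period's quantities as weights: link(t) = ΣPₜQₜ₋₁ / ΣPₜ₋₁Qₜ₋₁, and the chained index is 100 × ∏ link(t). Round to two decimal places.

Link Q1 2013→Q2 2013:
ΣP(Q2 2013)Q(Q1 2013) = 5933.75×10 + 245.92×10 + 3335.71×12 = 59337.5 + 2459.2 + 40028.52 = 101825.22
ΣP(Q1 2013)Q(Q1 2013) = 5407.97×10 + 222.20×10 + 3348.62×12 = 54079.7 + 2222 + 40183.44 = 96485.14
link = 101825.22/96485.14 = 1.055346
Link Q2 2013→Q3 2013:
ΣP(Q3 2013)Q(Q2 2013) = 5268.67×9 + 295.60×10 + 3018.09×12 = 47418.03 + 2956 + 36217.08 = 86591.11
ΣP(Q2 2013)Q(Q2 2013) = 5933.75×9 + 245.92×10 + 3335.71×12 = 53403.75 + 2459.2 + 40028.52 = 95891.47
link = 86591.11/95891.47 = 0.903012
Link Q3 2013→Q4 2013:
ΣP(Q4 2013)Q(Q3 2013) = 6705.73×8 + 248.54×10 + 2686.25×10 = 53645.84 + 2485.4 + 26862.5 = 82993.74
ΣP(Q3 2013)Q(Q3 2013) = 5268.67×8 + 295.60×10 + 3018.09×10 = 42149.36 + 2956 + 30180.9 = 75286.26
link = 82993.74/75286.26 = 1.102376
Chained index = 100 × 1.055346 × 0.903012 × 1.102376 = 105.0553

105.06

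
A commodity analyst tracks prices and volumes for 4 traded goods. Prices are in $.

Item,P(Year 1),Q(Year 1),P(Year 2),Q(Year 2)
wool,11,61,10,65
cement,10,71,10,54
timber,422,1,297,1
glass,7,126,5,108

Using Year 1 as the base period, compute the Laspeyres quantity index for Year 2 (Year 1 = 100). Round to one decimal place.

Laspeyres quantity index uses base-period prices as weights.
ΣP(Year 1)·Q(Year 2) = 11×65 + 10×54 + 422×1 + 7×108 = 715 + 540 + 422 + 756 = 2433
ΣP(Year 1)·Q(Year 1) = 11×61 + 10×71 + 422×1 + 7×126 = 671 + 710 + 422 + 882 = 2685
Index = 2433 / 2685 × 100 = 90.6145

90.6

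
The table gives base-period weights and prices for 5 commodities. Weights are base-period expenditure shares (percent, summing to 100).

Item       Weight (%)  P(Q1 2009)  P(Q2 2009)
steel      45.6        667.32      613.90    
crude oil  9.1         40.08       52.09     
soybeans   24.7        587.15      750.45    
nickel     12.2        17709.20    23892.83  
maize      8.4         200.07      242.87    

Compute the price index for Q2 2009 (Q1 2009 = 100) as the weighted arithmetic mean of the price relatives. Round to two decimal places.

steel: 45.6 × (613.90/667.32) = 45.6 × 0.919948 = 41.9496
crude oil: 9.1 × (52.09/40.08) = 9.1 × 1.299651 = 11.8268
soybeans: 24.7 × (750.45/587.15) = 24.7 × 1.278123 = 31.5696
nickel: 12.2 × (23892.83/17709.20) = 12.2 × 1.349176 = 16.4599
maize: 8.4 × (242.87/200.07) = 8.4 × 1.213925 = 10.1970
Index = Σ wᵢ·(p₁ᵢ/p₀ᵢ) = 41.9496 + 11.8268 + 31.5696 + 16.4599 + 10.1970 = 112.0030

112.00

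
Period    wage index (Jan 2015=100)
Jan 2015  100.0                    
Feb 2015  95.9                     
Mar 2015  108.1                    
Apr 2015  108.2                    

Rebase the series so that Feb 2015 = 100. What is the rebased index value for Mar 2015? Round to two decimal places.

Rebased(Mar 2015) = 108.1 / 95.9 × 100 = 112.7216

112.72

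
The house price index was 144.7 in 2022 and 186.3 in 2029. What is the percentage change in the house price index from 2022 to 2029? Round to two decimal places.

Change = (186.3 − 144.7) / 144.7 × 100
       = 41.6 / 144.7 × 100 = 28.7491%

28.75%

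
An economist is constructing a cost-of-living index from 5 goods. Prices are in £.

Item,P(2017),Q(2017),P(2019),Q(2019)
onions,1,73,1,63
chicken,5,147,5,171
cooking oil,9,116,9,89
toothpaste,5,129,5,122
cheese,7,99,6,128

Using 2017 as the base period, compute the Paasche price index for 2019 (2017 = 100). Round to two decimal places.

Paasche price index uses current-period quantities as weights.
ΣP(2019)·Q(2019) = 1×63 + 5×171 + 9×89 + 5×122 + 6×128 = 63 + 855 + 801 + 610 + 768 = 3097
ΣP(2017)·Q(2019) = 1×63 + 5×171 + 9×89 + 5×122 + 7×128 = 63 + 855 + 801 + 610 + 896 = 3225
Index = 3097 / 3225 × 100 = 96.0310

96.03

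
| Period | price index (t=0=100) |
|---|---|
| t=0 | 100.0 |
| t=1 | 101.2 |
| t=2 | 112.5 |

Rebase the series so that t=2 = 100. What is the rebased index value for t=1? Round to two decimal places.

89.96

Rebased(t=1) = 101.2 / 112.5 × 100 = 89.9556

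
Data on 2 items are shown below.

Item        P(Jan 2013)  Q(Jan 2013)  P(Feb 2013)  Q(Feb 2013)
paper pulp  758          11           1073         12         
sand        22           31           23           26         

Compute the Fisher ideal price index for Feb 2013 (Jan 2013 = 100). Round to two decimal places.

Laspeyres component (base-period weights):
ΣP(Feb 2013)Q(Jan 2013) = 1073×11 + 23×31 = 11803 + 713 = 12516
ΣP(Jan 2013)Q(Jan 2013) = 758×11 + 22×31 = 8338 + 682 = 9020
L = 12516 / 9020 × 100 = 138.7583
Paasche component (current-period weights):
ΣP(Feb 2013)Q(Feb 2013) = 1073×12 + 23×26 = 12876 + 598 = 13474
ΣP(Jan 2013)Q(Feb 2013) = 758×12 + 22×26 = 9096 + 572 = 9668
P = 13474 / 9668 × 100 = 139.3670
Fisher = √(L × P) = √(138.7583 × 139.3670) = 139.0623

139.06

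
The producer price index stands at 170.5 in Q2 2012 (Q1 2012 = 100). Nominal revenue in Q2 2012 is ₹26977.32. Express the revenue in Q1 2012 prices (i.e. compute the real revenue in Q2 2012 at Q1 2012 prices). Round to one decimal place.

15822.5

Real = Nominal ÷ (Index/100) = 26977.32 ÷ (170.5/100)
     = 26977.32 ÷ 1.705 = 15822.4751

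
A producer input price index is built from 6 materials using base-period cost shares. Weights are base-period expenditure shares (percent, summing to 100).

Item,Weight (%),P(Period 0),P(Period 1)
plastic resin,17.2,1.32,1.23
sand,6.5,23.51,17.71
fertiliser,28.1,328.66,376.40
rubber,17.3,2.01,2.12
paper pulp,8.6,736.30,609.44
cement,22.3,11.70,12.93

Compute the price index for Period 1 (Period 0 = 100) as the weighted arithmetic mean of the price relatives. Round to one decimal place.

plastic resin: 17.2 × (1.23/1.32) = 17.2 × 0.931818 = 16.0273
sand: 6.5 × (17.71/23.51) = 6.5 × 0.753296 = 4.8964
fertiliser: 28.1 × (376.40/328.66) = 28.1 × 1.145256 = 32.1817
rubber: 17.3 × (2.12/2.01) = 17.3 × 1.054726 = 18.2468
paper pulp: 8.6 × (609.44/736.30) = 8.6 × 0.827706 = 7.1183
cement: 22.3 × (12.93/11.70) = 22.3 × 1.105128 = 24.6444
Index = Σ wᵢ·(p₁ᵢ/p₀ᵢ) = 16.0273 + 4.8964 + 32.1817 + 18.2468 + 7.1183 + 24.6444 = 103.1148

103.1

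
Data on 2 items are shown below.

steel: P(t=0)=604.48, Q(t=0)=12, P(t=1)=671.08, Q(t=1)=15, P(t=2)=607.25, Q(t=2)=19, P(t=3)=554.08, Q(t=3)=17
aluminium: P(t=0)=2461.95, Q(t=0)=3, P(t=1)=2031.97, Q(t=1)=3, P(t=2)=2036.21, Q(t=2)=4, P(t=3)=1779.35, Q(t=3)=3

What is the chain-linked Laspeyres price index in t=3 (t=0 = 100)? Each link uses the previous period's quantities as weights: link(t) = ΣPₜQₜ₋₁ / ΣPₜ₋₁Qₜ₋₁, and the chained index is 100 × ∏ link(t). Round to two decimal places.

Link t=0→t=1:
ΣP(t=1)Q(t=0) = 671.08×12 + 2031.97×3 = 8052.96 + 6095.91 = 14148.87
ΣP(t=0)Q(t=0) = 604.48×12 + 2461.95×3 = 7253.76 + 7385.85 = 14639.61
link = 14148.87/14639.61 = 0.966479
Link t=1→t=2:
ΣP(t=2)Q(t=1) = 607.25×15 + 2036.21×3 = 9108.75 + 6108.63 = 15217.38
ΣP(t=1)Q(t=1) = 671.08×15 + 2031.97×3 = 10066.2 + 6095.91 = 16162.11
link = 15217.38/16162.11 = 0.941547
Link t=2→t=3:
ΣP(t=3)Q(t=2) = 554.08×19 + 1779.35×4 = 10527.52 + 7117.4 = 17644.92
ΣP(t=2)Q(t=2) = 607.25×19 + 2036.21×4 = 11537.75 + 8144.84 = 19682.59
link = 17644.92/19682.59 = 0.896473
Chained index = 100 × 0.966479 × 0.941547 × 0.896473 = 81.5777

81.58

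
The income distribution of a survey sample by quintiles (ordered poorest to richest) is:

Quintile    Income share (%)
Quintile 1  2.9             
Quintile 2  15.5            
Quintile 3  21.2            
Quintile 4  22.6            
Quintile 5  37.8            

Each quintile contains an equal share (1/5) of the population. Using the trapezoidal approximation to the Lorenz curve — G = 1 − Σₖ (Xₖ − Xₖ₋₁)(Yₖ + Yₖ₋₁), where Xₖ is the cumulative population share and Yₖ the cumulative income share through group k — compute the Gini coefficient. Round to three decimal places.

Cumulative income shares Yₖ: 0.0290, 0.1840, 0.3960, 0.6220, 1.0000
Σ (Xₖ−Xₖ₋₁)(Yₖ+Yₖ₋₁) = (1/5)(0.0290+0.0000) + (1/5)(0.1840+0.0290) + (1/5)(0.3960+0.1840) + (1/5)(0.6220+0.3960) + (1/5)(1.0000+0.6220)
  = 0.0058 + 0.0426 + 0.1160 + 0.2036 + 0.3244 = 0.6924
G = 1 − 0.6924 = 0.3076

0.308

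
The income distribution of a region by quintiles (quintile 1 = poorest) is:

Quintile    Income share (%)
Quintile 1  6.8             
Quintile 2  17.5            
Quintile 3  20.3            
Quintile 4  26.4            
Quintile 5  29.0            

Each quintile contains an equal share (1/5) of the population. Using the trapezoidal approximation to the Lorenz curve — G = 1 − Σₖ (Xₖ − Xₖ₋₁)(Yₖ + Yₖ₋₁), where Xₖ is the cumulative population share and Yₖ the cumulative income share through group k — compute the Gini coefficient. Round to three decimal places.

0.213

Cumulative income shares Yₖ: 0.0680, 0.2430, 0.4460, 0.7100, 1.0000
Σ (Xₖ−Xₖ₋₁)(Yₖ+Yₖ₋₁) = (1/5)(0.0680+0.0000) + (1/5)(0.2430+0.0680) + (1/5)(0.4460+0.2430) + (1/5)(0.7100+0.4460) + (1/5)(1.0000+0.7100)
  = 0.0136 + 0.0622 + 0.1378 + 0.2312 + 0.3420 = 0.7868
G = 1 − 0.7868 = 0.2132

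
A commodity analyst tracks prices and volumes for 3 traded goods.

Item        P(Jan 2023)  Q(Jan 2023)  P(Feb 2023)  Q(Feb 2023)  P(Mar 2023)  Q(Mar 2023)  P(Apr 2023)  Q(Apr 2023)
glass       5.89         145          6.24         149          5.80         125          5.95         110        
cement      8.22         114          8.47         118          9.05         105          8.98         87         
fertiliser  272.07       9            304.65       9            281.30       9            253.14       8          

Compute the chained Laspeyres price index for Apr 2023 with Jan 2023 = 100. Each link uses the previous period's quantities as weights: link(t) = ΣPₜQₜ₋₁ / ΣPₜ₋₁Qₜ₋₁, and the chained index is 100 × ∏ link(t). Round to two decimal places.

Link Jan 2023→Feb 2023:
ΣP(Feb 2023)Q(Jan 2023) = 6.24×145 + 8.47×114 + 304.65×9 = 904.8 + 965.58 + 2741.85 = 4612.23
ΣP(Jan 2023)Q(Jan 2023) = 5.89×145 + 8.22×114 + 272.07×9 = 854.05 + 937.08 + 2448.63 = 4239.76
link = 4612.23/4239.76 = 1.087852
Link Feb 2023→Mar 2023:
ΣP(Mar 2023)Q(Feb 2023) = 5.80×149 + 9.05×118 + 281.30×9 = 864.2 + 1067.9 + 2531.7 = 4463.8
ΣP(Feb 2023)Q(Feb 2023) = 6.24×149 + 8.47×118 + 304.65×9 = 929.76 + 999.46 + 2741.85 = 4671.07
link = 4463.8/4671.07 = 0.955627
Link Mar 2023→Apr 2023:
ΣP(Apr 2023)Q(Mar 2023) = 5.95×125 + 8.98×105 + 253.14×9 = 743.75 + 942.9 + 2278.26 = 3964.91
ΣP(Mar 2023)Q(Mar 2023) = 5.80×125 + 9.05×105 + 281.30×9 = 725 + 950.25 + 2531.7 = 4206.95
link = 3964.91/4206.95 = 0.942467
Chained index = 100 × 1.087852 × 0.955627 × 0.942467 = 97.9770

97.98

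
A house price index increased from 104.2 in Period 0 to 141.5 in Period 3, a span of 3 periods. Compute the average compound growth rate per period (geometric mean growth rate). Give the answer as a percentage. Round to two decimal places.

Growth factor = (141.5/104.2)^(1/3) = (1.357965)^(1/3) = 1.107379
Growth rate = 1.107379 − 1 = 0.107379 = 10.7379%

10.74%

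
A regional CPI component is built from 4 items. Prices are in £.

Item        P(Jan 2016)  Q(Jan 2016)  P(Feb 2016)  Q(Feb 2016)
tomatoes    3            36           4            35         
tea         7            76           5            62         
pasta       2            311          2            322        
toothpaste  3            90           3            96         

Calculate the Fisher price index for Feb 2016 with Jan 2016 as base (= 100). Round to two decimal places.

Laspeyres component (base-period weights):
ΣP(Feb 2016)Q(Jan 2016) = 4×36 + 5×76 + 2×311 + 3×90 = 144 + 380 + 622 + 270 = 1416
ΣP(Jan 2016)Q(Jan 2016) = 3×36 + 7×76 + 2×311 + 3×90 = 108 + 532 + 622 + 270 = 1532
L = 1416 / 1532 × 100 = 92.4282
Paasche component (current-period weights):
ΣP(Feb 2016)Q(Feb 2016) = 4×35 + 5×62 + 2×322 + 3×96 = 140 + 310 + 644 + 288 = 1382
ΣP(Jan 2016)Q(Feb 2016) = 3×35 + 7×62 + 2×322 + 3×96 = 105 + 434 + 644 + 288 = 1471
P = 1382 / 1471 × 100 = 93.9497
Fisher = √(L × P) = √(92.4282 × 93.9497) = 93.1858

93.19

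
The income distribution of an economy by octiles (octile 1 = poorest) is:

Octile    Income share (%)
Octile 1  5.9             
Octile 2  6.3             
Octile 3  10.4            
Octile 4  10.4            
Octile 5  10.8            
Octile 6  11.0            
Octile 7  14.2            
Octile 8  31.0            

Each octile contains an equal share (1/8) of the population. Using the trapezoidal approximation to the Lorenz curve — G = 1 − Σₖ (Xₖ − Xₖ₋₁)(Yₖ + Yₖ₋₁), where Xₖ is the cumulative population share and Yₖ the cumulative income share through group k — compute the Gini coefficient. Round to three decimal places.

Cumulative income shares Yₖ: 0.0590, 0.1220, 0.2260, 0.3300, 0.4380, 0.5480, 0.6900, 1.0000
Σ (Xₖ−Xₖ₋₁)(Yₖ+Yₖ₋₁) = (1/8)(0.0590+0.0000) + (1/8)(0.1220+0.0590) + (1/8)(0.2260+0.1220) + (1/8)(0.3300+0.2260) + (1/8)(0.4380+0.3300) + (1/8)(0.5480+0.4380) + (1/8)(0.6900+0.5480) + (1/8)(1.0000+0.6900)
  = 0.0074 + 0.0226 + 0.0435 + 0.0695 + 0.0960 + 0.1233 + 0.1547 + 0.2112 = 0.7283
G = 1 − 0.7283 = 0.2717

0.272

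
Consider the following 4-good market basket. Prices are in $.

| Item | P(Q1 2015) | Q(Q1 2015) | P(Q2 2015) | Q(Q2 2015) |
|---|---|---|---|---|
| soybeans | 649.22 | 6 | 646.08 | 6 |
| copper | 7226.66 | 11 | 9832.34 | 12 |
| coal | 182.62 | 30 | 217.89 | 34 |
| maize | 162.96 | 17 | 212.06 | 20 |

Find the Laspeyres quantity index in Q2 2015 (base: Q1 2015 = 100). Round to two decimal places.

Laspeyres quantity index uses base-period prices as weights.
ΣP(Q1 2015)·Q(Q2 2015) = 649.22×6 + 7226.66×12 + 182.62×34 + 162.96×20 = 3895.32 + 86719.92 + 6209.08 + 3259.2 = 100083.52
ΣP(Q1 2015)·Q(Q1 2015) = 649.22×6 + 7226.66×11 + 182.62×30 + 162.96×17 = 3895.32 + 79493.26 + 5478.6 + 2770.32 = 91637.5
Index = 100083.52 / 91637.5 × 100 = 109.2168

109.22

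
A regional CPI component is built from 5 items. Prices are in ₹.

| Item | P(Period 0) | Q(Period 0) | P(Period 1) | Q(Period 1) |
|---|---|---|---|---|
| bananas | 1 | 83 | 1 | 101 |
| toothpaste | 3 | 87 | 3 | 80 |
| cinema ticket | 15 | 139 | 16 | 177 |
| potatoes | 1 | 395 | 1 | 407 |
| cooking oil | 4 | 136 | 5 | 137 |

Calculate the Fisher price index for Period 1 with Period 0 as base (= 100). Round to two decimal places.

Laspeyres component (base-period weights):
ΣP(Period 1)Q(Period 0) = 1×83 + 3×87 + 16×139 + 1×395 + 5×136 = 83 + 261 + 2224 + 395 + 680 = 3643
ΣP(Period 0)Q(Period 0) = 1×83 + 3×87 + 15×139 + 1×395 + 4×136 = 83 + 261 + 2085 + 395 + 544 = 3368
L = 3643 / 3368 × 100 = 108.1651
Paasche component (current-period weights):
ΣP(Period 1)Q(Period 1) = 1×101 + 3×80 + 16×177 + 1×407 + 5×137 = 101 + 240 + 2832 + 407 + 685 = 4265
ΣP(Period 0)Q(Period 1) = 1×101 + 3×80 + 15×177 + 1×407 + 4×137 = 101 + 240 + 2655 + 407 + 548 = 3951
P = 4265 / 3951 × 100 = 107.9474
Fisher = √(L × P) = √(108.1651 × 107.9474) = 108.0562

108.06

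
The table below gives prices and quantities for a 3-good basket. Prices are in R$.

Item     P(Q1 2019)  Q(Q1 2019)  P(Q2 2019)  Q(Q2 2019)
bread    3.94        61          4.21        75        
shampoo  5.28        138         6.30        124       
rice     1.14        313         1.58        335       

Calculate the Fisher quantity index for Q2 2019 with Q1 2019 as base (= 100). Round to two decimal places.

Laspeyres component (base-period weights):
ΣP(Q1 2019)Q(Q2 2019) = 3.94×75 + 5.28×124 + 1.14×335 = 295.5 + 654.72 + 381.9 = 1332.12
ΣP(Q1 2019)Q(Q1 2019) = 3.94×61 + 5.28×138 + 1.14×313 = 240.34 + 728.64 + 356.82 = 1325.8
L = 1332.12 / 1325.8 × 100 = 100.4767
Paasche component (current-period weights):
ΣP(Q2 2019)Q(Q2 2019) = 4.21×75 + 6.30×124 + 1.58×335 = 315.75 + 781.2 + 529.3 = 1626.25
ΣP(Q2 2019)Q(Q1 2019) = 4.21×61 + 6.30×138 + 1.58×313 = 256.81 + 869.4 + 494.54 = 1620.75
P = 1626.25 / 1620.75 × 100 = 100.3393
Fisher = √(L × P) = √(100.4767 × 100.3393) = 100.4080

100.41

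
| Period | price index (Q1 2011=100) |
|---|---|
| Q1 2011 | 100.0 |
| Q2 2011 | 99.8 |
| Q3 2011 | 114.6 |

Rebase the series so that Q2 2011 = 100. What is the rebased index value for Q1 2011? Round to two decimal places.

Rebased(Q1 2011) = 100.0 / 99.8 × 100 = 100.2004

100.20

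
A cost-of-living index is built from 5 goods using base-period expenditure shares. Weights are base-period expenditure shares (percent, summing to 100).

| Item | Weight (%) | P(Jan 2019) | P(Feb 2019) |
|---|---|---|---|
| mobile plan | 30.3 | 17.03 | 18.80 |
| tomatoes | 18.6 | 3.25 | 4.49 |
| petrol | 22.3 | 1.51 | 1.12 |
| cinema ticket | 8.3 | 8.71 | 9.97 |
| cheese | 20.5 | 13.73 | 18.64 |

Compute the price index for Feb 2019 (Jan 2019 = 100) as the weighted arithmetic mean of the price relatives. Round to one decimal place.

mobile plan: 30.3 × (18.80/17.03) = 30.3 × 1.103934 = 33.4492
tomatoes: 18.6 × (4.49/3.25) = 18.6 × 1.381538 = 25.6966
petrol: 22.3 × (1.12/1.51) = 22.3 × 0.741722 = 16.5404
cinema ticket: 8.3 × (9.97/8.71) = 8.3 × 1.144661 = 9.5007
cheese: 20.5 × (18.64/13.73) = 20.5 × 1.357611 = 27.8310
Index = Σ wᵢ·(p₁ᵢ/p₀ᵢ) = 33.4492 + 25.6966 + 16.5404 + 9.5007 + 27.8310 = 113.0179

113.0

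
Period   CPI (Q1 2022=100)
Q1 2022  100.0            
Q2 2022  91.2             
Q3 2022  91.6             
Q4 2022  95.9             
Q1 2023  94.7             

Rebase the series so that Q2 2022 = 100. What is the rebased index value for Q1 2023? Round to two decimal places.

Rebased(Q1 2023) = 94.7 / 91.2 × 100 = 103.8377

103.84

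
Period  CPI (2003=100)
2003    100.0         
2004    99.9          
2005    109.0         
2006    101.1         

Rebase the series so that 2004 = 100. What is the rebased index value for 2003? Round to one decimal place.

Rebased(2003) = 100.0 / 99.9 × 100 = 100.1001

100.1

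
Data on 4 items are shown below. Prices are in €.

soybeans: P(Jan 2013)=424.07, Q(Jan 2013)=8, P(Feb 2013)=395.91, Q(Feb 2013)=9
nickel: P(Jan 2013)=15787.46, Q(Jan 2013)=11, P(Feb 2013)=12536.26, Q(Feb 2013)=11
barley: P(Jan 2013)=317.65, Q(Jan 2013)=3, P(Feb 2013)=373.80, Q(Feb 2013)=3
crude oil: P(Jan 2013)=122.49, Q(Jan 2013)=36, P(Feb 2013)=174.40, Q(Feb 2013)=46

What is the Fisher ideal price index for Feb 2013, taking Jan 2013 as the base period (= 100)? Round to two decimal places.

Laspeyres component (base-period weights):
ΣP(Feb 2013)Q(Jan 2013) = 395.91×8 + 12536.26×11 + 373.80×3 + 174.40×36 = 3167.28 + 137898.86 + 1121.4 + 6278.4 = 148465.94
ΣP(Jan 2013)Q(Jan 2013) = 424.07×8 + 15787.46×11 + 317.65×3 + 122.49×36 = 3392.56 + 173662.06 + 952.95 + 4409.64 = 182417.21
L = 148465.94 / 182417.21 × 100 = 81.3881
Paasche component (current-period weights):
ΣP(Feb 2013)Q(Feb 2013) = 395.91×9 + 12536.26×11 + 373.80×3 + 174.40×46 = 3563.19 + 137898.86 + 1121.4 + 8022.4 = 150605.85
ΣP(Jan 2013)Q(Feb 2013) = 424.07×9 + 15787.46×11 + 317.65×3 + 122.49×46 = 3816.63 + 173662.06 + 952.95 + 5634.54 = 184066.18
P = 150605.85 / 184066.18 × 100 = 81.8216
Fisher = √(L × P) = √(81.3881 × 81.8216) = 81.6046

81.60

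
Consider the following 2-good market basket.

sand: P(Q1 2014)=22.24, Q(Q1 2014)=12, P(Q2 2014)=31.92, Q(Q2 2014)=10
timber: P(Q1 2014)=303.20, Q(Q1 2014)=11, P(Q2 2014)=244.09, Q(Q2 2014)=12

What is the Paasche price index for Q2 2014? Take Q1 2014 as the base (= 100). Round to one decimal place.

Paasche price index uses current-period quantities as weights.
ΣP(Q2 2014)·Q(Q2 2014) = 31.92×10 + 244.09×12 = 319.2 + 2929.08 = 3248.28
ΣP(Q1 2014)·Q(Q2 2014) = 22.24×10 + 303.20×12 = 222.4 + 3638.4 = 3860.8
Index = 3248.28 / 3860.8 × 100 = 84.1349

84.1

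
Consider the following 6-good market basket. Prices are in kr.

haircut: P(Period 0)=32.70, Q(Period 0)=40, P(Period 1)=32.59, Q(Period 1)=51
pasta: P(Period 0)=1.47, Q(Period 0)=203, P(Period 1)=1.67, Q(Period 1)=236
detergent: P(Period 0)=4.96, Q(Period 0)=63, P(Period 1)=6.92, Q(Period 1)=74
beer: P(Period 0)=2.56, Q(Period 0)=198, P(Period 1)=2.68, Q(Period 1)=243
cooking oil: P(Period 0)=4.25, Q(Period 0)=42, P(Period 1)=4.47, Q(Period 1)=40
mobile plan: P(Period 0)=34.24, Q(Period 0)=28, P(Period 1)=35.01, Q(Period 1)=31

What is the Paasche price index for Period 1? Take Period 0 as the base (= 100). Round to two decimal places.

105.87

Paasche price index uses current-period quantities as weights.
ΣP(Period 1)·Q(Period 1) = 32.59×51 + 1.67×236 + 6.92×74 + 2.68×243 + 4.47×40 + 35.01×31 = 1662.09 + 394.12 + 512.08 + 651.24 + 178.8 + 1085.31 = 4483.64
ΣP(Period 0)·Q(Period 1) = 32.70×51 + 1.47×236 + 4.96×74 + 2.56×243 + 4.25×40 + 34.24×31 = 1667.7 + 346.92 + 367.04 + 622.08 + 170 + 1061.44 = 4235.18
Index = 4483.64 / 4235.18 × 100 = 105.8666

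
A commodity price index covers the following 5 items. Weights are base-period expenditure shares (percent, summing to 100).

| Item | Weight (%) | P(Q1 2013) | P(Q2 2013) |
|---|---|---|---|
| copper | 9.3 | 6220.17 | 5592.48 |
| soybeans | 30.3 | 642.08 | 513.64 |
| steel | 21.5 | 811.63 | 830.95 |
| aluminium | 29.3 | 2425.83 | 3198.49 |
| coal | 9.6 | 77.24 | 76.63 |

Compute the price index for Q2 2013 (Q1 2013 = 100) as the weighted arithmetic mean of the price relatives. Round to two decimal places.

102.77

copper: 9.3 × (5592.48/6220.17) = 9.3 × 0.899088 = 8.3615
soybeans: 30.3 × (513.64/642.08) = 30.3 × 0.799963 = 24.2389
steel: 21.5 × (830.95/811.63) = 21.5 × 1.023804 = 22.0118
aluminium: 29.3 × (3198.49/2425.83) = 29.3 × 1.318514 = 38.6325
coal: 9.6 × (76.63/77.24) = 9.6 × 0.992103 = 9.5242
Index = Σ wᵢ·(p₁ᵢ/p₀ᵢ) = 8.3615 + 24.2389 + 22.0118 + 38.6325 + 9.5242 = 102.7688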